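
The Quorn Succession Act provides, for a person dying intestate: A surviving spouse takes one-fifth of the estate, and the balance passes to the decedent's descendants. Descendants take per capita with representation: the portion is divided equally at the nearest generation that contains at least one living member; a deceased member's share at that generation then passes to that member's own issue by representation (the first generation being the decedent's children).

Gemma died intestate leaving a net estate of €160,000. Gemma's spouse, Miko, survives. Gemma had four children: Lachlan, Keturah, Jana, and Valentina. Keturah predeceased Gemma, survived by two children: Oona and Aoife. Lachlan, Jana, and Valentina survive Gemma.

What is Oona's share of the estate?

Oona receives €16,000.

Miko takes one-fifth of €160,000 = €32,000. The remaining €128,000 passes to the descendants.
The descendants' portion (€128,000) is divided into 4 shares of €32,000: Lachlan, Jana, and Valentina each take €32,000; Keturah's €32,000 share passes to Keturah's issue.
Keturah's share (€32,000) is divided into 2 shares of €16,000: Oona and Aoife each take €16,000.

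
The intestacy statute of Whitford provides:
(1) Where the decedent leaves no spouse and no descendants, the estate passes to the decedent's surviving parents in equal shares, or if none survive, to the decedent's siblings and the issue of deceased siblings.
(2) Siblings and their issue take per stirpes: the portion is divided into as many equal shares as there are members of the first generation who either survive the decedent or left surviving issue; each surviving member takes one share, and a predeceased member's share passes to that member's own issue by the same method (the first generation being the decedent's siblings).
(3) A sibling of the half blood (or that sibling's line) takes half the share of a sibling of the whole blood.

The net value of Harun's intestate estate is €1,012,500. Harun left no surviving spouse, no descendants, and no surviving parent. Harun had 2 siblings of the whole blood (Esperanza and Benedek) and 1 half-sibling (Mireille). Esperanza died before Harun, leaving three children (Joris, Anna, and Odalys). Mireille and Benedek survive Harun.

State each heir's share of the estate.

Mireille: €202,500; Joris: €135,000; Anna: €135,000; Odalys: €135,000; Benedek: €405,000

The entire €1,012,500 passes to the siblings and their issue.
Counting each half-blood sibling's line as half a unit, there are 5/2 units in €1,012,500, so one unit is €405,000. Whole-blood lines (Esperanza and Benedek) take €405,000 each; half-blood lines (Mireille) take €202,500 each.
Esperanza's share (€405,000) is divided into 3 shares of €135,000: Joris, Anna, and Odalys each take €135,000.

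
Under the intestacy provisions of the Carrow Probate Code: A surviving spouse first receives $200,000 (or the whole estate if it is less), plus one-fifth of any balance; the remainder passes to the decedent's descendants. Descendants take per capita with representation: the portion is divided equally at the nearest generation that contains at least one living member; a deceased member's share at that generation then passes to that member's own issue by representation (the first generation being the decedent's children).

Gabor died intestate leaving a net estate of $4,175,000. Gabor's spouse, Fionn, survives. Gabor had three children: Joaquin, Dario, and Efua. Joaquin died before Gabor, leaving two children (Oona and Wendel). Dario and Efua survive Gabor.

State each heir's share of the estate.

Fionn: $995,000; Oona: $530,000; Wendel: $530,000; Dario: $1,060,000; Efua: $1,060,000

Fionn first takes $200,000, leaving a balance of $3,975,000. Fionn then takes one-fifth of the balance ($795,000), for a total of $995,000. The remaining $3,180,000 passes to the descendants.
The descendants' portion ($3,180,000) is divided into 3 shares of $1,060,000: Dario and Efua each take $1,060,000; Joaquin's $1,060,000 share passes to Joaquin's issue.
Joaquin's share ($1,060,000) is divided into 2 shares of $530,000: Oona and Wendel each take $530,000.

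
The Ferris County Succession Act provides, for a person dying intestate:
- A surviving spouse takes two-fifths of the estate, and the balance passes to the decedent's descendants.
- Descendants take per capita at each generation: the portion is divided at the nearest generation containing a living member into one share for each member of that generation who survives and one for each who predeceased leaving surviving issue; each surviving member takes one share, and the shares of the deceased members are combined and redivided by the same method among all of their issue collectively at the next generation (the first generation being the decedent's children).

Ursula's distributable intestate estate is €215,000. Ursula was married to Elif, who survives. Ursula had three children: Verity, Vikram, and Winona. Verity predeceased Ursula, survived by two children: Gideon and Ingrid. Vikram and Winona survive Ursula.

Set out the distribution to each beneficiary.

Elif takes two-fifths of €215,000 = €86,000. The remaining €129,000 passes to the descendants.
The descendants' portion (€129,000) is divided at the children's generation into 3 shares of €43,000. Vikram and Winona each take €43,000. The remaining share for the deceased Verity (€43,000) is carried to the next generation.
That pool (€43,000) is divided at the grandchildren's generation equally among Gideon and Ingrid: €21,500 each.

Elif: €86,000; Gideon: €21,500; Ingrid: €21,500; Vikram: €43,000; Winona: €43,000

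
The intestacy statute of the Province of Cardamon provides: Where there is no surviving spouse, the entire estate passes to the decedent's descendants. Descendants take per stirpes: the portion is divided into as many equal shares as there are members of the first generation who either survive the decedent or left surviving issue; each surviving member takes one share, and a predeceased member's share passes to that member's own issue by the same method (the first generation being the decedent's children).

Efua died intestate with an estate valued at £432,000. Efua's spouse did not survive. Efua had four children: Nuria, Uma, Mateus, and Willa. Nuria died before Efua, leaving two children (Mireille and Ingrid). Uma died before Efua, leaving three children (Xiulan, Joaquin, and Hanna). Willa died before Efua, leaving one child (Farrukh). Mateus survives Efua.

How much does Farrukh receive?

The entire £432,000 passes to the descendants.
That amount (£432,000) is divided into 4 shares of £108,000: Mateus takes £108,000; Nuria's £108,000 share passes to Nuria's issue; Uma's £108,000 share passes to Uma's issue; Willa's £108,000 share passes to Willa's issue.
Nuria's share (£108,000) is divided into 2 shares of £54,000: Mireille and Ingrid each take £54,000.
Uma's share (£108,000) is divided into 3 shares of £36,000: Xiulan, Joaquin, and Hanna each take £36,000.
Willa's share (£108,000) passes entirely to Farrukh.

Farrukh receives £108,000.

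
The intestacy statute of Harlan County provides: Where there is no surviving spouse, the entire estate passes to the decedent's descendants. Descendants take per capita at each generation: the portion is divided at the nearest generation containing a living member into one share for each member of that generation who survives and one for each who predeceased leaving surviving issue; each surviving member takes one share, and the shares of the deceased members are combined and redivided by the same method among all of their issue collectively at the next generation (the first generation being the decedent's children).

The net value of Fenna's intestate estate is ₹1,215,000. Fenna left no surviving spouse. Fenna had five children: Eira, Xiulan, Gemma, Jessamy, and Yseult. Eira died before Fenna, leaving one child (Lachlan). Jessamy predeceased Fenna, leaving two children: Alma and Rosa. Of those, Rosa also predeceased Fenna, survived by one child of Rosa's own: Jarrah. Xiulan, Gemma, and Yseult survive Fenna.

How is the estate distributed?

Lachlan: ₹162,000; Xiulan: ₹243,000; Gemma: ₹243,000; Alma: ₹162,000; Jarrah: ₹162,000; Yseult: ₹243,000

The entire ₹1,215,000 passes to the descendants.
That amount (₹1,215,000) is divided at the children's generation into 5 shares of ₹243,000. Xiulan, Gemma, and Yseult each take ₹243,000. The 2 shares of the deceased (Eira and Jessamy) are combined into a pool of ₹486,000.
That pool (₹486,000) is divided at the grandchildren's generation into 3 shares of ₹162,000. Lachlan and Alma each take ₹162,000. The remaining share for the deceased Rosa (₹162,000) is carried to the next generation.
That pool (₹162,000) passes entirely to Jarrah, the sole taker at the great-grandchildren's generation.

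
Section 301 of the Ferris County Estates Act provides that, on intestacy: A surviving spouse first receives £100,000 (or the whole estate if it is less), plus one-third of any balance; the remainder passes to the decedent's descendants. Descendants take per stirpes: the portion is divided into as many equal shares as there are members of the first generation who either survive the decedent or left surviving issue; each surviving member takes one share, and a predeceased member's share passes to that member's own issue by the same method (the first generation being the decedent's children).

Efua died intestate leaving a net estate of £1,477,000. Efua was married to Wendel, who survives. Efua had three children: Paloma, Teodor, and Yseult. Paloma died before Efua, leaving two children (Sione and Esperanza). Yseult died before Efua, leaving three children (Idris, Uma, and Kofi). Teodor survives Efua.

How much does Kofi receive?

Wendel first takes £100,000, leaving a balance of £1,377,000. Wendel then takes one-third of the balance (£459,000), for a total of £559,000. The remaining £918,000 passes to the descendants.
The descendants' portion (£918,000) is divided into 3 shares of £306,000: Teodor takes £306,000; Paloma's £306,000 share passes to Paloma's issue; Yseult's £306,000 share passes to Yseult's issue.
Paloma's share (£306,000) is divided into 2 shares of £153,000: Sione and Esperanza each take £153,000.
Yseult's share (£306,000) is divided into 3 shares of £102,000: Idris, Uma, and Kofi each take £102,000.

Kofi receives £102,000.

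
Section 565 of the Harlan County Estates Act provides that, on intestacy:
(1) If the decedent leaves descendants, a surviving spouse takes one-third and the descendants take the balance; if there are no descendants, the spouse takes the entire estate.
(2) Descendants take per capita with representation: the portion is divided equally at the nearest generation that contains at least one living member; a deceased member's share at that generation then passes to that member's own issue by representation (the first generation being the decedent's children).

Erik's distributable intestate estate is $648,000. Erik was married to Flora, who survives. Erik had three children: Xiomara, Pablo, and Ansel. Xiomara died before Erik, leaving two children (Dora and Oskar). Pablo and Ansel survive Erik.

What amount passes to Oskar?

Oskar receives $72,000.

Flora takes one-third of $648,000 = $216,000. The remaining $432,000 passes to the descendants.
The descendants' portion ($432,000) is divided into 3 shares of $144,000: Pablo and Ansel each take $144,000; Xiomara's $144,000 share passes to Xiomara's issue.
Xiomara's share ($144,000) is divided into 2 shares of $72,000: Dora and Oskar each take $72,000.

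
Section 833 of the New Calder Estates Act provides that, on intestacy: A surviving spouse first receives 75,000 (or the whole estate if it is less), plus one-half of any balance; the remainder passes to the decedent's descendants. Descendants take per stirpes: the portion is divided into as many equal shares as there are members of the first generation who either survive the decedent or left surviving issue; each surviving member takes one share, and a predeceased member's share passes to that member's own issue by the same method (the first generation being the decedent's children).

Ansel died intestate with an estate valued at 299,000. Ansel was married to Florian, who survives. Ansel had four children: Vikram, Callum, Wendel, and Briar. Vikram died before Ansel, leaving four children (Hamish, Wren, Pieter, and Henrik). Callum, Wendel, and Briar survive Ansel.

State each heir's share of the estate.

Florian: 187,000; Hamish: 7,000; Wren: 7,000; Pieter: 7,000; Henrik: 7,000; Callum: 28,000; Wendel: 28,000; Briar: 28,000

Florian first takes 75,000, leaving a balance of 224,000. Florian then takes one-half of the balance (112,000), for a total of 187,000. The remaining 112,000 passes to the descendants.
The descendants' portion (112,000) is divided into 4 shares of 28,000: Callum, Wendel, and Briar each take 28,000; Vikram's 28,000 share passes to Vikram's issue.
Vikram's share (28,000) is divided into 4 shares of 7,000: Hamish, Wren, Pieter, and Henrik each take 7,000.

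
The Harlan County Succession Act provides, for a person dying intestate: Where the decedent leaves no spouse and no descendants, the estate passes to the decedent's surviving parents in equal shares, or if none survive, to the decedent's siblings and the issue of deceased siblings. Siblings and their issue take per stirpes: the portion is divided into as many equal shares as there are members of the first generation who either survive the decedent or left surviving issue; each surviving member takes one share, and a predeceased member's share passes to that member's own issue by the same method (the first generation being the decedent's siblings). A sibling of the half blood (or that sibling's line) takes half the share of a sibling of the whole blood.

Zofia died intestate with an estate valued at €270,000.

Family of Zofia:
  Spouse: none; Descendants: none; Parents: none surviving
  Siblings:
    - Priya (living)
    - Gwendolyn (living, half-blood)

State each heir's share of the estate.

The entire €270,000 passes to the siblings and their issue.
Counting each half-blood sibling's line as half a unit, there are 3/2 units in €270,000, so one unit is €180,000. Whole-blood lines (Priya) take €180,000 each; half-blood lines (Gwendolyn) take €90,000 each.

Priya: €180,000; Gwendolyn: €90,000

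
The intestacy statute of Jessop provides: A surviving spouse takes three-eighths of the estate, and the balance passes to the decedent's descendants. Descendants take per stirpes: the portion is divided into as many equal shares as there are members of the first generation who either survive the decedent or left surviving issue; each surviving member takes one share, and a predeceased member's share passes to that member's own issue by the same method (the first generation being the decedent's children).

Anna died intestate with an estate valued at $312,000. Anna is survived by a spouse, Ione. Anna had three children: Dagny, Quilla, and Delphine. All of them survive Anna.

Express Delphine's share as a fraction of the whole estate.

Ione takes three-eighths of $312,000 = $117,000. The remaining $195,000 passes to the descendants.
The descendants' portion ($195,000) is divided into 3 shares of $65,000: Dagny, Quilla, and Delphine each take $65,000.

Delphine receives 5/24 of the estate.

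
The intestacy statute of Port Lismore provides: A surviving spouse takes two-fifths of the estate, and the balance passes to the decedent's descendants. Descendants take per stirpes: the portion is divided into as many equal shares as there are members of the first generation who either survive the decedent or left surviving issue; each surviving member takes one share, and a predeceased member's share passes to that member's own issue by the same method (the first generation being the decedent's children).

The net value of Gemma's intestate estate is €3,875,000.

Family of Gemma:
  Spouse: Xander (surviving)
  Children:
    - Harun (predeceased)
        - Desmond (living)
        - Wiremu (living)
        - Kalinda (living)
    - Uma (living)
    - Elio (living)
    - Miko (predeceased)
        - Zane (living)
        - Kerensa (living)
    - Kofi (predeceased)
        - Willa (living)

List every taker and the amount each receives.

Xander: €1,550,000; Desmond: €155,000; Wiremu: €155,000; Kalinda: €155,000; Uma: €465,000; Elio: €465,000; Zane: €232,500; Kerensa: €232,500; Willa: €465,000

Xander takes two-fifths of €3,875,000 = €1,550,000. The remaining €2,325,000 passes to the descendants.
The descendants' portion (€2,325,000) is divided into 5 shares of €465,000: Uma and Elio each take €465,000; Harun's €465,000 share passes to Harun's issue; Miko's €465,000 share passes to Miko's issue; Kofi's €465,000 share passes to Kofi's issue.
Harun's share (€465,000) is divided into 3 shares of €155,000: Desmond, Wiremu, and Kalinda each take €155,000.
Miko's share (€465,000) is divided into 2 shares of €232,500: Zane and Kerensa each take €232,500.
Kofi's share (€465,000) passes entirely to Willa.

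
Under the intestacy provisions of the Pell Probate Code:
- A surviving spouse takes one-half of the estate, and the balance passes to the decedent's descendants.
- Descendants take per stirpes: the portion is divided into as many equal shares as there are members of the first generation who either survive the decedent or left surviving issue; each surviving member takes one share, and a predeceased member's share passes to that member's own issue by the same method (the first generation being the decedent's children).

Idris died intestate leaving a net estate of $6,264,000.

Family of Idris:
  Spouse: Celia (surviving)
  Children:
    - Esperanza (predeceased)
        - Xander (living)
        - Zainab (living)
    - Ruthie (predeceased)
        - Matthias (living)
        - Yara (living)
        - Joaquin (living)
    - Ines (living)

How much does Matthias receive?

Matthias receives $348,000.

Celia takes one-half of $6,264,000 = $3,132,000. The remaining $3,132,000 passes to the descendants.
The descendants' portion ($3,132,000) is divided into 3 shares of $1,044,000: Ines takes $1,044,000; Esperanza's $1,044,000 share passes to Esperanza's issue; Ruthie's $1,044,000 share passes to Ruthie's issue.
Esperanza's share ($1,044,000) is divided into 2 shares of $522,000: Xander and Zainab each take $522,000.
Ruthie's share ($1,044,000) is divided into 3 shares of $348,000: Matthias, Yara, and Joaquin each take $348,000.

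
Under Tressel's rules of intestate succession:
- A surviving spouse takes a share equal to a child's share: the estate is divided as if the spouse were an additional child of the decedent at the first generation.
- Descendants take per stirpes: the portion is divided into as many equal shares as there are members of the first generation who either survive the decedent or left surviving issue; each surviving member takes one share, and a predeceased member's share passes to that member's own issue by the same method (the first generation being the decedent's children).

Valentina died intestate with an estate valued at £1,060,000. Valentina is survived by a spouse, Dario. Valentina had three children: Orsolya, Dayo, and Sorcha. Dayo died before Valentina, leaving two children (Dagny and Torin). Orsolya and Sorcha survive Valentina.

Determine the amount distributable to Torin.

Torin receives £132,500.

The spouse counts as an additional share at the children's level, so there are 4 primary shares of £265,000. Dario takes one such share (£265,000).
The children's combined portion (£795,000) is divided into 3 shares of £265,000: Orsolya and Sorcha each take £265,000; Dayo's £265,000 share passes to Dayo's issue.
Dayo's share (£265,000) is divided into 2 shares of £132,500: Dagny and Torin each take £132,500.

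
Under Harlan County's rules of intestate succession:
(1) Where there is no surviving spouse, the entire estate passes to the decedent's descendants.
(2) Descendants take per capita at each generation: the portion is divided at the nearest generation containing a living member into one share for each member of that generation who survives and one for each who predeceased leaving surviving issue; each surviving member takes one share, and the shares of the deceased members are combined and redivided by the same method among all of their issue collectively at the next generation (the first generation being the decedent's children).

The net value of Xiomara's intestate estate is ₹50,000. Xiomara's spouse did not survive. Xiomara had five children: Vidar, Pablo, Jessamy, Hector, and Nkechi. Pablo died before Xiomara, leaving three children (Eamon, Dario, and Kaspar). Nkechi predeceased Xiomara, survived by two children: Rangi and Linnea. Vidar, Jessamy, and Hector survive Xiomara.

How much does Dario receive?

The entire ₹50,000 passes to the descendants.
That amount (₹50,000) is divided at the children's generation into 5 shares of ₹10,000. Vidar, Jessamy, and Hector each take ₹10,000. The 2 shares of the deceased (Pablo and Nkechi) are combined into a pool of ₹20,000.
That pool (₹20,000) is divided at the grandchildren's generation equally among Eamon, Dario, Kaspar, Rangi, and Linnea: ₹4,000 each.

Dario receives ₹4,000.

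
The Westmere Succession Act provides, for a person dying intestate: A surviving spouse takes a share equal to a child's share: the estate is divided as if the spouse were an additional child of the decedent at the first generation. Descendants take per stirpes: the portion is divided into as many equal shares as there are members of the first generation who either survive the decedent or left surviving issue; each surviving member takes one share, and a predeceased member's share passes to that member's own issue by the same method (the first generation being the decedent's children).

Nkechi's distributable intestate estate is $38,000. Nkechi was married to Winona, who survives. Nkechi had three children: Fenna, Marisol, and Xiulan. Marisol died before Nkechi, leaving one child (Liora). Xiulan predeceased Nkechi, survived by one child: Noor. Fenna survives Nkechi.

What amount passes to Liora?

The spouse counts as an additional share at the children's level, so there are 4 primary shares of $9,500. Winona takes one such share ($9,500).
The children's combined portion ($28,500) is divided into 3 shares of $9,500: Fenna takes $9,500; Marisol's $9,500 share passes to Marisol's issue; Xiulan's $9,500 share passes to Xiulan's issue.
Marisol's share ($9,500) passes entirely to Liora.
Xiulan's share ($9,500) passes entirely to Noor.

Liora receives $9,500.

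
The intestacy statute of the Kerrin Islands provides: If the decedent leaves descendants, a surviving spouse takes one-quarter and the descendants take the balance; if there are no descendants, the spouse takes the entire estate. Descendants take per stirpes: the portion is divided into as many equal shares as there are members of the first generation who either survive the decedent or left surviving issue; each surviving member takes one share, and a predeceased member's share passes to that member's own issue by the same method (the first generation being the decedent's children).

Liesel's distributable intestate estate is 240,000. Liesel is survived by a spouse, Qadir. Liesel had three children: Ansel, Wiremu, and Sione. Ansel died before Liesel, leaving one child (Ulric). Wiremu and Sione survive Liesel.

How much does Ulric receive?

Qadir takes one-quarter of 240,000 = 60,000. The remaining 180,000 passes to the descendants.
The descendants' portion (180,000) is divided into 3 shares of 60,000: Wiremu and Sione each take 60,000; Ansel's 60,000 share passes to Ansel's issue.
Ansel's share (60,000) passes entirely to Ulric.

Ulric receives 60,000.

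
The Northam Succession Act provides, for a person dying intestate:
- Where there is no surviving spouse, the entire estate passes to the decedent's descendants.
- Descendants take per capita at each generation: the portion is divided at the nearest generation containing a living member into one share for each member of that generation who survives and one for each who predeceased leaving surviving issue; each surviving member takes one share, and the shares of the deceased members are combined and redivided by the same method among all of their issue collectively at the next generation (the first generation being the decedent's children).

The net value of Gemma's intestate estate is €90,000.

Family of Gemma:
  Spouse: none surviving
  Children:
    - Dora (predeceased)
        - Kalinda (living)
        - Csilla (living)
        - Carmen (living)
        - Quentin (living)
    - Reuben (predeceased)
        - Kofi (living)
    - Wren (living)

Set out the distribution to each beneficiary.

Kalinda: €12,000; Csilla: €12,000; Carmen: €12,000; Quentin: €12,000; Kofi: €12,000; Wren: €30,000

The entire €90,000 passes to the descendants.
That amount (€90,000) is divided at the children's generation into 3 shares of €30,000. Wren takes €30,000. The 2 shares of the deceased (Dora and Reuben) are combined into a pool of €60,000.
That pool (€60,000) is divided at the grandchildren's generation equally among Kalinda, Csilla, Carmen, Quentin, and Kofi: €12,000 each.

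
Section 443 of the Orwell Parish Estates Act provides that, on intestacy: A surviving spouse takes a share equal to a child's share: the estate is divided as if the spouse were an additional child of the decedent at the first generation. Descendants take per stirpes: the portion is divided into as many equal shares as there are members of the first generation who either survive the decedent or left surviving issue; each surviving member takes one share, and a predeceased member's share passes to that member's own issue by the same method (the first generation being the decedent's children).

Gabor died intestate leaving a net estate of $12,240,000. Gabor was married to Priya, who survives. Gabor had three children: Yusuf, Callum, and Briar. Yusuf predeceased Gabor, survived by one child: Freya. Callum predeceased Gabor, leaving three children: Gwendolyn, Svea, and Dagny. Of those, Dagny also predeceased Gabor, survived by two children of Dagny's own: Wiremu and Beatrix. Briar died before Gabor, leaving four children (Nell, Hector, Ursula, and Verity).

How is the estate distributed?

Priya: $3,060,000; Freya: $3,060,000; Gwendolyn: $1,020,000; Svea: $1,020,000; Wiremu: $510,000; Beatrix: $510,000; Nell: $765,000; Hector: $765,000; Ursula: $765,000; Verity: $765,000

The spouse counts as an additional share at the children's level, so there are 4 primary shares of $3,060,000. Priya takes one such share ($3,060,000).
The children's combined portion ($9,180,000) is divided into 3 shares of $3,060,000: Yusuf's $3,060,000 share passes to Yusuf's issue; Callum's $3,060,000 share passes to Callum's issue; Briar's $3,060,000 share passes to Briar's issue.
Yusuf's share ($3,060,000) passes entirely to Freya.
Callum's share ($3,060,000) is divided into 3 shares of $1,020,000: Gwendolyn and Svea each take $1,020,000; Dagny's $1,020,000 share passes to Dagny's issue.
Dagny's share ($1,020,000) is divided into 2 shares of $510,000: Wiremu and Beatrix each take $510,000.
Briar's share ($3,060,000) is divided into 4 shares of $765,000: Nell, Hector, Ursula, and Verity each take $765,000.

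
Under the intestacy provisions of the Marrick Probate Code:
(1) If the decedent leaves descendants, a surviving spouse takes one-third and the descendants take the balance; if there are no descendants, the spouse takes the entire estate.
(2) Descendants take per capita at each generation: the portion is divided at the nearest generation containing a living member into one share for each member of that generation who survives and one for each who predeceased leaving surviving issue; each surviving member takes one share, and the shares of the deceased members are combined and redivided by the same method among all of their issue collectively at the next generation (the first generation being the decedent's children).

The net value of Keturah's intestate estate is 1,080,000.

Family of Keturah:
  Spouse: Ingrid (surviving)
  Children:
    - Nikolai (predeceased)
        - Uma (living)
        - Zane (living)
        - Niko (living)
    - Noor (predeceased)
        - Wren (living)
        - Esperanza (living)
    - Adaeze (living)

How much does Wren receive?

Ingrid takes one-third of 1,080,000 = 360,000. The remaining 720,000 passes to the descendants.
The descendants' portion (720,000) is divided at the children's generation into 3 shares of 240,000. Adaeze takes 240,000. The 2 shares of the deceased (Nikolai and Noor) are combined into a pool of 480,000.
That pool (480,000) is divided at the grandchildren's generation equally among Uma, Zane, Niko, Wren, and Esperanza: 96,000 each.

Wren receives 96,000.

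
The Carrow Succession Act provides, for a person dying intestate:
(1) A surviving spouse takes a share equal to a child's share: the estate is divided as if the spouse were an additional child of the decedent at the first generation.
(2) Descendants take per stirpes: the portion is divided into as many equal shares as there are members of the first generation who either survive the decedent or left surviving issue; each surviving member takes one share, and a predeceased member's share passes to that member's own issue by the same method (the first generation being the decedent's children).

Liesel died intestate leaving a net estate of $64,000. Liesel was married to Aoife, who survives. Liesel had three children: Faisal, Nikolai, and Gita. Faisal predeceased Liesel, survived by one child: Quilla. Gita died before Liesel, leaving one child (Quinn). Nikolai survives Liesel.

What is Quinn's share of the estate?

The spouse counts as an additional share at the children's level, so there are 4 primary shares of $16,000. Aoife takes one such share ($16,000).
The children's combined portion ($48,000) is divided into 3 shares of $16,000: Nikolai takes $16,000; Faisal's $16,000 share passes to Faisal's issue; Gita's $16,000 share passes to Gita's issue.
Faisal's share ($16,000) passes entirely to Quilla.
Gita's share ($16,000) passes entirely to Quinn.

Quinn receives $16,000.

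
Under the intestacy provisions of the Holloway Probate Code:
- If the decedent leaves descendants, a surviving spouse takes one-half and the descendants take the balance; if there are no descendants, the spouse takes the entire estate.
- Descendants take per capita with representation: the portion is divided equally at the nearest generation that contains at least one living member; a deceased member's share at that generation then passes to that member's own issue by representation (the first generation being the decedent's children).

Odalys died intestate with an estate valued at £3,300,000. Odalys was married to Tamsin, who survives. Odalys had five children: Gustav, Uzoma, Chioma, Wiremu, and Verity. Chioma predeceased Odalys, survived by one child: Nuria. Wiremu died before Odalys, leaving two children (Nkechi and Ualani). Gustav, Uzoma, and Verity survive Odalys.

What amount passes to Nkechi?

Nkechi receives £165,000.

Tamsin takes one-half of £3,300,000 = £1,650,000. The remaining £1,650,000 passes to the descendants.
The descendants' portion (£1,650,000) is divided into 5 shares of £330,000: Gustav, Uzoma, and Verity each take £330,000; Chioma's £330,000 share passes to Chioma's issue; Wiremu's £330,000 share passes to Wiremu's issue.
Chioma's share (£330,000) passes entirely to Nuria.
Wiremu's share (£330,000) is divided into 2 shares of £165,000: Nkechi and Ualani each take £165,000.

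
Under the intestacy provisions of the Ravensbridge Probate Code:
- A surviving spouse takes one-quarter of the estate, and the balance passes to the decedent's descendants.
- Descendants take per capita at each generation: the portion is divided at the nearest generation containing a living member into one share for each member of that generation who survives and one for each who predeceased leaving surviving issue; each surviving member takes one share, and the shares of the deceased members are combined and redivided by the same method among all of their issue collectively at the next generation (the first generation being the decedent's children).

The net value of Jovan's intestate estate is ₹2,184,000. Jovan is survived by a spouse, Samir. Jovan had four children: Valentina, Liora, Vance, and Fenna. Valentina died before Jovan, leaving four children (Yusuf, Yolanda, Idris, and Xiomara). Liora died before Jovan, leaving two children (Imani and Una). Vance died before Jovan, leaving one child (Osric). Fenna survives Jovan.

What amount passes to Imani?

Imani receives ₹175,500.

Samir takes one-quarter of ₹2,184,000 = ₹546,000. The remaining ₹1,638,000 passes to the descendants.
The descendants' portion (₹1,638,000) is divided at the children's generation into 4 shares of ₹409,500. Fenna takes ₹409,500. The 3 shares of the deceased (Valentina, Liora, and Vance) are combined into a pool of ₹1,228,500.
That pool (₹1,228,500) is divided at the grandchildren's generation equally among Yusuf, Yolanda, Idris, Xiomara, Imani, Una, and Osric: ₹175,500 each.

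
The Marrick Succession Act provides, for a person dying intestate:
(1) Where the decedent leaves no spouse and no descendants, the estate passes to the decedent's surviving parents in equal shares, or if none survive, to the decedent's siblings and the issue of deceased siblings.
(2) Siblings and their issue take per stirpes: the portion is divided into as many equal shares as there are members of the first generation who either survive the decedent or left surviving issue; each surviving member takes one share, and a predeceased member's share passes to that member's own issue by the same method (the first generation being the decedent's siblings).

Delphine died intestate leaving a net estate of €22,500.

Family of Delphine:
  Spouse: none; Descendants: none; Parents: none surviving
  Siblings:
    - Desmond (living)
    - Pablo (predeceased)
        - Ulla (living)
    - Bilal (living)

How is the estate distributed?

Desmond: €7,500; Ulla: €7,500; Bilal: €7,500

The entire €22,500 passes to the siblings and their issue.
That amount (€22,500) is divided into 3 shares of €7,500: Desmond and Bilal each take €7,500; Pablo's €7,500 share passes to Pablo's issue.
Pablo's share (€7,500) passes entirely to Ulla.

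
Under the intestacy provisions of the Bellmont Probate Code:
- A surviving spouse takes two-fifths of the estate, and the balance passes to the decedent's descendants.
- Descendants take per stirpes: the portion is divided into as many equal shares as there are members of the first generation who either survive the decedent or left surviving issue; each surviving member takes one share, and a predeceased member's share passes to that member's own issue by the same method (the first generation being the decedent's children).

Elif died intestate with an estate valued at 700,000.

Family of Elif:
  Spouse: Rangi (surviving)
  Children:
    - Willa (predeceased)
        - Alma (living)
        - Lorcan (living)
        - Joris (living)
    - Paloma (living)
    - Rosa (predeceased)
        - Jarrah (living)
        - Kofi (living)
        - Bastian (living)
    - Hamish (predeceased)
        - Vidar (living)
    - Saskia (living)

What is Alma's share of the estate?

Rangi takes two-fifths of 700,000 = 280,000. The remaining 420,000 passes to the descendants.
The descendants' portion (420,000) is divided into 5 shares of 84,000: Paloma and Saskia each take 84,000; Willa's 84,000 share passes to Willa's issue; Rosa's 84,000 share passes to Rosa's issue; Hamish's 84,000 share passes to Hamish's issue.
Willa's share (84,000) is divided into 3 shares of 28,000: Alma, Lorcan, and Joris each take 28,000.
Rosa's share (84,000) is divided into 3 shares of 28,000: Jarrah, Kofi, and Bastian each take 28,000.
Hamish's share (84,000) passes entirely to Vidar.

Alma receives 28,000.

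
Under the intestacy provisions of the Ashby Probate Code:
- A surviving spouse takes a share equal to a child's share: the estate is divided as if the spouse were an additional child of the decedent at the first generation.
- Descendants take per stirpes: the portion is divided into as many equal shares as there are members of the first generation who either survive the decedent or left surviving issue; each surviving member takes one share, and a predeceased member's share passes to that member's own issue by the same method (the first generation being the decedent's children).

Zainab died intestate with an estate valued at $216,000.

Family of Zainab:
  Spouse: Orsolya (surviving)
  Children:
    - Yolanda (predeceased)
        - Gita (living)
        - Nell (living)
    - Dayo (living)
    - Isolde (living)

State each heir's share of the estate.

Orsolya: $54,000; Gita: $27,000; Nell: $27,000; Dayo: $54,000; Isolde: $54,000

The spouse counts as an additional share at the children's level, so there are 4 primary shares of $54,000. Orsolya takes one such share ($54,000).
The children's combined portion ($162,000) is divided into 3 shares of $54,000: Dayo and Isolde each take $54,000; Yolanda's $54,000 share passes to Yolanda's issue.
Yolanda's share ($54,000) is divided into 2 shares of $27,000: Gita and Nell each take $27,000.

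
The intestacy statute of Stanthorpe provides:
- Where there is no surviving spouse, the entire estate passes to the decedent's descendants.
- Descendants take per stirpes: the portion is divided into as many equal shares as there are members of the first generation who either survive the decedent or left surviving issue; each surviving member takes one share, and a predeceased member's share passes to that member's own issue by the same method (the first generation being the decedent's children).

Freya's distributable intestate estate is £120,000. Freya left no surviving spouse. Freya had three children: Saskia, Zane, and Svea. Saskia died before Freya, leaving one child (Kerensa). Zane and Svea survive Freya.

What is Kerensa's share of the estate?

Kerensa receives £40,000.

The entire £120,000 passes to the descendants.
That amount (£120,000) is divided into 3 shares of £40,000: Zane and Svea each take £40,000; Saskia's £40,000 share passes to Saskia's issue.
Saskia's share (£40,000) passes entirely to Kerensa.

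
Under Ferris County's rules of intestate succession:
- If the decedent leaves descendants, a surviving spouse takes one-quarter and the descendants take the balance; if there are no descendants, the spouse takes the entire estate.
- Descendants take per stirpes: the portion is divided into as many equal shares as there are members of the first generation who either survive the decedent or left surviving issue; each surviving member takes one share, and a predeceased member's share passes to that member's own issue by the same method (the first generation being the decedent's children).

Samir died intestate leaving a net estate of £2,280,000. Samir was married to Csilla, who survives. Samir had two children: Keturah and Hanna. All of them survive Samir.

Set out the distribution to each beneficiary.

Csilla: £570,000; Keturah: £855,000; Hanna: £855,000

Csilla takes one-quarter of £2,280,000 = £570,000. The remaining £1,710,000 passes to the descendants.
The descendants' portion (£1,710,000) is divided into 2 shares of £855,000: Keturah and Hanna each take £855,000.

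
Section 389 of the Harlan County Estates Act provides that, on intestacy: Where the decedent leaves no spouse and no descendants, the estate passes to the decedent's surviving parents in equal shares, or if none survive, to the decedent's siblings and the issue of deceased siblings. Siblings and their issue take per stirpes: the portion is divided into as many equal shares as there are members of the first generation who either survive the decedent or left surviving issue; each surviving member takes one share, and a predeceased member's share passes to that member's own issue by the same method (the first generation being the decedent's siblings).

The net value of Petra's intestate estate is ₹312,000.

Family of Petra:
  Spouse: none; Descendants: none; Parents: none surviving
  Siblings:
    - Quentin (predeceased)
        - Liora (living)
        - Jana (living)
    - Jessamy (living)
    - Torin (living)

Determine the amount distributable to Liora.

The entire ₹312,000 passes to the siblings and their issue.
That amount (₹312,000) is divided into 3 shares of ₹104,000: Jessamy and Torin each take ₹104,000; Quentin's ₹104,000 share passes to Quentin's issue.
Quentin's share (₹104,000) is divided into 2 shares of ₹52,000: Liora and Jana each take ₹52,000.

Liora receives ₹52,000.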